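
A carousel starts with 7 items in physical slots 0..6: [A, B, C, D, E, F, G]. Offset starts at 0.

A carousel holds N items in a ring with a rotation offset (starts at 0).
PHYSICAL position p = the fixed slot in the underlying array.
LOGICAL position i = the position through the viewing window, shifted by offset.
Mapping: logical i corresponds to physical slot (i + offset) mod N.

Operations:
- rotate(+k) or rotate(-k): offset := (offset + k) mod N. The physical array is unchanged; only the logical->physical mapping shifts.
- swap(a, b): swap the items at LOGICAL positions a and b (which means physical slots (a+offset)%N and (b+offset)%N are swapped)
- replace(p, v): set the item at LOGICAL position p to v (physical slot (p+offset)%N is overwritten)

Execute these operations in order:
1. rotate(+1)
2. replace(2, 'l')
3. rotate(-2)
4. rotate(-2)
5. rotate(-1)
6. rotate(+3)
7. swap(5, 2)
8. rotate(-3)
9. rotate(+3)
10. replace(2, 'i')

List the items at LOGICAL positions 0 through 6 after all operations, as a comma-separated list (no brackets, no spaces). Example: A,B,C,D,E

Answer: G,A,i,C,l,B,F

Derivation:
After op 1 (rotate(+1)): offset=1, physical=[A,B,C,D,E,F,G], logical=[B,C,D,E,F,G,A]
After op 2 (replace(2, 'l')): offset=1, physical=[A,B,C,l,E,F,G], logical=[B,C,l,E,F,G,A]
After op 3 (rotate(-2)): offset=6, physical=[A,B,C,l,E,F,G], logical=[G,A,B,C,l,E,F]
After op 4 (rotate(-2)): offset=4, physical=[A,B,C,l,E,F,G], logical=[E,F,G,A,B,C,l]
After op 5 (rotate(-1)): offset=3, physical=[A,B,C,l,E,F,G], logical=[l,E,F,G,A,B,C]
After op 6 (rotate(+3)): offset=6, physical=[A,B,C,l,E,F,G], logical=[G,A,B,C,l,E,F]
After op 7 (swap(5, 2)): offset=6, physical=[A,E,C,l,B,F,G], logical=[G,A,E,C,l,B,F]
After op 8 (rotate(-3)): offset=3, physical=[A,E,C,l,B,F,G], logical=[l,B,F,G,A,E,C]
After op 9 (rotate(+3)): offset=6, physical=[A,E,C,l,B,F,G], logical=[G,A,E,C,l,B,F]
After op 10 (replace(2, 'i')): offset=6, physical=[A,i,C,l,B,F,G], logical=[G,A,i,C,l,B,F]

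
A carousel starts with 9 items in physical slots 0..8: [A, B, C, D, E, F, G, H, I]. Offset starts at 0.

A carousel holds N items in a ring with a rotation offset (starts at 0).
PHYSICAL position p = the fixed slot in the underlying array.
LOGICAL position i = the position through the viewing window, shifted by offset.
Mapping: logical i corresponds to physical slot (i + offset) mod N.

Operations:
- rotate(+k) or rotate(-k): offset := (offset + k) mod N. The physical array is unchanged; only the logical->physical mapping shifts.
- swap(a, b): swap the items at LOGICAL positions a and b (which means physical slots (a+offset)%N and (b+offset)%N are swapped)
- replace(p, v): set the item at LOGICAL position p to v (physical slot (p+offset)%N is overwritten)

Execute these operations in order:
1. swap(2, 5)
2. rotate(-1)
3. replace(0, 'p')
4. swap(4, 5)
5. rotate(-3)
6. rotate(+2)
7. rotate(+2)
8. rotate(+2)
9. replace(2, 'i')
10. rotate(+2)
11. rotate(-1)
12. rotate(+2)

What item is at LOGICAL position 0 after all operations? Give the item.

Answer: C

Derivation:
After op 1 (swap(2, 5)): offset=0, physical=[A,B,F,D,E,C,G,H,I], logical=[A,B,F,D,E,C,G,H,I]
After op 2 (rotate(-1)): offset=8, physical=[A,B,F,D,E,C,G,H,I], logical=[I,A,B,F,D,E,C,G,H]
After op 3 (replace(0, 'p')): offset=8, physical=[A,B,F,D,E,C,G,H,p], logical=[p,A,B,F,D,E,C,G,H]
After op 4 (swap(4, 5)): offset=8, physical=[A,B,F,E,D,C,G,H,p], logical=[p,A,B,F,E,D,C,G,H]
After op 5 (rotate(-3)): offset=5, physical=[A,B,F,E,D,C,G,H,p], logical=[C,G,H,p,A,B,F,E,D]
After op 6 (rotate(+2)): offset=7, physical=[A,B,F,E,D,C,G,H,p], logical=[H,p,A,B,F,E,D,C,G]
After op 7 (rotate(+2)): offset=0, physical=[A,B,F,E,D,C,G,H,p], logical=[A,B,F,E,D,C,G,H,p]
After op 8 (rotate(+2)): offset=2, physical=[A,B,F,E,D,C,G,H,p], logical=[F,E,D,C,G,H,p,A,B]
After op 9 (replace(2, 'i')): offset=2, physical=[A,B,F,E,i,C,G,H,p], logical=[F,E,i,C,G,H,p,A,B]
After op 10 (rotate(+2)): offset=4, physical=[A,B,F,E,i,C,G,H,p], logical=[i,C,G,H,p,A,B,F,E]
After op 11 (rotate(-1)): offset=3, physical=[A,B,F,E,i,C,G,H,p], logical=[E,i,C,G,H,p,A,B,F]
After op 12 (rotate(+2)): offset=5, physical=[A,B,F,E,i,C,G,H,p], logical=[C,G,H,p,A,B,F,E,i]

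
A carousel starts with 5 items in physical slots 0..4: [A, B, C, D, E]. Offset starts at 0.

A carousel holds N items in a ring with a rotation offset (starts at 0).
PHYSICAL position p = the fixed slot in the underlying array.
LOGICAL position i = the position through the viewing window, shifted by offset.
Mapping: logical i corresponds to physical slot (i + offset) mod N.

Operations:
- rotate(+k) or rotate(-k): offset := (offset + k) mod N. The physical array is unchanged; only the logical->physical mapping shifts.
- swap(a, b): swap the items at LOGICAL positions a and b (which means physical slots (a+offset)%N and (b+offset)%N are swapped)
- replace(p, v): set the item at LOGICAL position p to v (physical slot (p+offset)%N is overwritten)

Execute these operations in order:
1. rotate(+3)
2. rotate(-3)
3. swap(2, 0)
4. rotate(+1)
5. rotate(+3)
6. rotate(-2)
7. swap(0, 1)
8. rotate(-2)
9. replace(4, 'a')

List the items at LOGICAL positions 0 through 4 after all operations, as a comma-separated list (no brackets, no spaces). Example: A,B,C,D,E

After op 1 (rotate(+3)): offset=3, physical=[A,B,C,D,E], logical=[D,E,A,B,C]
After op 2 (rotate(-3)): offset=0, physical=[A,B,C,D,E], logical=[A,B,C,D,E]
After op 3 (swap(2, 0)): offset=0, physical=[C,B,A,D,E], logical=[C,B,A,D,E]
After op 4 (rotate(+1)): offset=1, physical=[C,B,A,D,E], logical=[B,A,D,E,C]
After op 5 (rotate(+3)): offset=4, physical=[C,B,A,D,E], logical=[E,C,B,A,D]
After op 6 (rotate(-2)): offset=2, physical=[C,B,A,D,E], logical=[A,D,E,C,B]
After op 7 (swap(0, 1)): offset=2, physical=[C,B,D,A,E], logical=[D,A,E,C,B]
After op 8 (rotate(-2)): offset=0, physical=[C,B,D,A,E], logical=[C,B,D,A,E]
After op 9 (replace(4, 'a')): offset=0, physical=[C,B,D,A,a], logical=[C,B,D,A,a]

Answer: C,B,D,A,a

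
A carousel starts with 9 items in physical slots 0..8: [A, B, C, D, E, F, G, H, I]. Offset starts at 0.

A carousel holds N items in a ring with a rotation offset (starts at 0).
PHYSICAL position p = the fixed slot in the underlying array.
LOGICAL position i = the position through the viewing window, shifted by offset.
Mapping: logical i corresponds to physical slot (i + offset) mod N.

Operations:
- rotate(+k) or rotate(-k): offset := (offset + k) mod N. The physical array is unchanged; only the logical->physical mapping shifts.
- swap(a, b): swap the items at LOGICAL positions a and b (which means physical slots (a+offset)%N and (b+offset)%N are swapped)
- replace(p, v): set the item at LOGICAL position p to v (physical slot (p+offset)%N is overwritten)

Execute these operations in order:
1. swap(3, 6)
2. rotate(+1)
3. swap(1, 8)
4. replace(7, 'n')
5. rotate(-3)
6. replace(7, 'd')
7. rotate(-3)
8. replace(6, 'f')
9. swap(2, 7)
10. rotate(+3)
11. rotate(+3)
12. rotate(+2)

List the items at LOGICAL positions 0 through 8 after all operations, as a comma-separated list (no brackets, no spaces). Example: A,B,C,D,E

Answer: G,E,d,A,H,n,C,f,D

Derivation:
After op 1 (swap(3, 6)): offset=0, physical=[A,B,C,G,E,F,D,H,I], logical=[A,B,C,G,E,F,D,H,I]
After op 2 (rotate(+1)): offset=1, physical=[A,B,C,G,E,F,D,H,I], logical=[B,C,G,E,F,D,H,I,A]
After op 3 (swap(1, 8)): offset=1, physical=[C,B,A,G,E,F,D,H,I], logical=[B,A,G,E,F,D,H,I,C]
After op 4 (replace(7, 'n')): offset=1, physical=[C,B,A,G,E,F,D,H,n], logical=[B,A,G,E,F,D,H,n,C]
After op 5 (rotate(-3)): offset=7, physical=[C,B,A,G,E,F,D,H,n], logical=[H,n,C,B,A,G,E,F,D]
After op 6 (replace(7, 'd')): offset=7, physical=[C,B,A,G,E,d,D,H,n], logical=[H,n,C,B,A,G,E,d,D]
After op 7 (rotate(-3)): offset=4, physical=[C,B,A,G,E,d,D,H,n], logical=[E,d,D,H,n,C,B,A,G]
After op 8 (replace(6, 'f')): offset=4, physical=[C,f,A,G,E,d,D,H,n], logical=[E,d,D,H,n,C,f,A,G]
After op 9 (swap(2, 7)): offset=4, physical=[C,f,D,G,E,d,A,H,n], logical=[E,d,A,H,n,C,f,D,G]
After op 10 (rotate(+3)): offset=7, physical=[C,f,D,G,E,d,A,H,n], logical=[H,n,C,f,D,G,E,d,A]
After op 11 (rotate(+3)): offset=1, physical=[C,f,D,G,E,d,A,H,n], logical=[f,D,G,E,d,A,H,n,C]
After op 12 (rotate(+2)): offset=3, physical=[C,f,D,G,E,d,A,H,n], logical=[G,E,d,A,H,n,C,f,D]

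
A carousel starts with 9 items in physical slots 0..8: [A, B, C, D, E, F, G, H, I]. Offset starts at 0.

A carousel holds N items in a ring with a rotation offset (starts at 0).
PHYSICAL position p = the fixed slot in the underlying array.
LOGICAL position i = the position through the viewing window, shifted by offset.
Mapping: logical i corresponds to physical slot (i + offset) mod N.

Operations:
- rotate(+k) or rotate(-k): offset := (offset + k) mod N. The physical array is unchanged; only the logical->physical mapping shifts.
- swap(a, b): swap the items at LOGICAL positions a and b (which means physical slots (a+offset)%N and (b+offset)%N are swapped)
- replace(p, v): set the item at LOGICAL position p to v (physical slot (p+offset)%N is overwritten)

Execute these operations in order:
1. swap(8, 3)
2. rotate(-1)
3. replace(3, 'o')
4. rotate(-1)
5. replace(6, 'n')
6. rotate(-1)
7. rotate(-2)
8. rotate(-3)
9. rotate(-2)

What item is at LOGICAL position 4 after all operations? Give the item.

Answer: I

Derivation:
After op 1 (swap(8, 3)): offset=0, physical=[A,B,C,I,E,F,G,H,D], logical=[A,B,C,I,E,F,G,H,D]
After op 2 (rotate(-1)): offset=8, physical=[A,B,C,I,E,F,G,H,D], logical=[D,A,B,C,I,E,F,G,H]
After op 3 (replace(3, 'o')): offset=8, physical=[A,B,o,I,E,F,G,H,D], logical=[D,A,B,o,I,E,F,G,H]
After op 4 (rotate(-1)): offset=7, physical=[A,B,o,I,E,F,G,H,D], logical=[H,D,A,B,o,I,E,F,G]
After op 5 (replace(6, 'n')): offset=7, physical=[A,B,o,I,n,F,G,H,D], logical=[H,D,A,B,o,I,n,F,G]
After op 6 (rotate(-1)): offset=6, physical=[A,B,o,I,n,F,G,H,D], logical=[G,H,D,A,B,o,I,n,F]
After op 7 (rotate(-2)): offset=4, physical=[A,B,o,I,n,F,G,H,D], logical=[n,F,G,H,D,A,B,o,I]
After op 8 (rotate(-3)): offset=1, physical=[A,B,o,I,n,F,G,H,D], logical=[B,o,I,n,F,G,H,D,A]
After op 9 (rotate(-2)): offset=8, physical=[A,B,o,I,n,F,G,H,D], logical=[D,A,B,o,I,n,F,G,H]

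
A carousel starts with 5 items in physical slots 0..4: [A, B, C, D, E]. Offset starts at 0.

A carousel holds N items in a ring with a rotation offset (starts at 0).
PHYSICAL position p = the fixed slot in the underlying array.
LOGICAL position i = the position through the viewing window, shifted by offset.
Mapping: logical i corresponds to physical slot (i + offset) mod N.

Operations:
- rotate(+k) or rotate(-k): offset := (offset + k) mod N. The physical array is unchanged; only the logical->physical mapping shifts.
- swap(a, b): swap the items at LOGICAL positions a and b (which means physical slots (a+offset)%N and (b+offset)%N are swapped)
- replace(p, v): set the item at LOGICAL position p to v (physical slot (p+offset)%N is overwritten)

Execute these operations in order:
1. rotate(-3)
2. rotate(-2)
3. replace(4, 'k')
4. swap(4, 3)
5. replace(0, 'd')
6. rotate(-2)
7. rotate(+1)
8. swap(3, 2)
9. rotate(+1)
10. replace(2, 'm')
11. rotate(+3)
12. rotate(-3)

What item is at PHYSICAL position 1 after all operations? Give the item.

Answer: C

Derivation:
After op 1 (rotate(-3)): offset=2, physical=[A,B,C,D,E], logical=[C,D,E,A,B]
After op 2 (rotate(-2)): offset=0, physical=[A,B,C,D,E], logical=[A,B,C,D,E]
After op 3 (replace(4, 'k')): offset=0, physical=[A,B,C,D,k], logical=[A,B,C,D,k]
After op 4 (swap(4, 3)): offset=0, physical=[A,B,C,k,D], logical=[A,B,C,k,D]
After op 5 (replace(0, 'd')): offset=0, physical=[d,B,C,k,D], logical=[d,B,C,k,D]
After op 6 (rotate(-2)): offset=3, physical=[d,B,C,k,D], logical=[k,D,d,B,C]
After op 7 (rotate(+1)): offset=4, physical=[d,B,C,k,D], logical=[D,d,B,C,k]
After op 8 (swap(3, 2)): offset=4, physical=[d,C,B,k,D], logical=[D,d,C,B,k]
After op 9 (rotate(+1)): offset=0, physical=[d,C,B,k,D], logical=[d,C,B,k,D]
After op 10 (replace(2, 'm')): offset=0, physical=[d,C,m,k,D], logical=[d,C,m,k,D]
After op 11 (rotate(+3)): offset=3, physical=[d,C,m,k,D], logical=[k,D,d,C,m]
After op 12 (rotate(-3)): offset=0, physical=[d,C,m,k,D], logical=[d,C,m,k,D]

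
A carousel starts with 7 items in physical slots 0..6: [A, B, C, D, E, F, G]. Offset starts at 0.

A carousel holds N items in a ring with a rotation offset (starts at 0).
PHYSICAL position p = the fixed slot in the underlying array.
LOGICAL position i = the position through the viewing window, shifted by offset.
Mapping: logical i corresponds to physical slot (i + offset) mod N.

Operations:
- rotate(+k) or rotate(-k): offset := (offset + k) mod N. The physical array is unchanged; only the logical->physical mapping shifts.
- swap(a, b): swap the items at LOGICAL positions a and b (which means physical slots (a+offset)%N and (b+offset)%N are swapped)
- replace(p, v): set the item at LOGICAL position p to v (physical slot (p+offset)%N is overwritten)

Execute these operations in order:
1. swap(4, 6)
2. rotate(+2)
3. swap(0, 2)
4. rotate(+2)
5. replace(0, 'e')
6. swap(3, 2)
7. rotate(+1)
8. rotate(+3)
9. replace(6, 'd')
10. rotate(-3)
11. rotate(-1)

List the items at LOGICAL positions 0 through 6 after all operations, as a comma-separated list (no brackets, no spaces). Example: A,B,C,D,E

After op 1 (swap(4, 6)): offset=0, physical=[A,B,C,D,G,F,E], logical=[A,B,C,D,G,F,E]
After op 2 (rotate(+2)): offset=2, physical=[A,B,C,D,G,F,E], logical=[C,D,G,F,E,A,B]
After op 3 (swap(0, 2)): offset=2, physical=[A,B,G,D,C,F,E], logical=[G,D,C,F,E,A,B]
After op 4 (rotate(+2)): offset=4, physical=[A,B,G,D,C,F,E], logical=[C,F,E,A,B,G,D]
After op 5 (replace(0, 'e')): offset=4, physical=[A,B,G,D,e,F,E], logical=[e,F,E,A,B,G,D]
After op 6 (swap(3, 2)): offset=4, physical=[E,B,G,D,e,F,A], logical=[e,F,A,E,B,G,D]
After op 7 (rotate(+1)): offset=5, physical=[E,B,G,D,e,F,A], logical=[F,A,E,B,G,D,e]
After op 8 (rotate(+3)): offset=1, physical=[E,B,G,D,e,F,A], logical=[B,G,D,e,F,A,E]
After op 9 (replace(6, 'd')): offset=1, physical=[d,B,G,D,e,F,A], logical=[B,G,D,e,F,A,d]
After op 10 (rotate(-3)): offset=5, physical=[d,B,G,D,e,F,A], logical=[F,A,d,B,G,D,e]
After op 11 (rotate(-1)): offset=4, physical=[d,B,G,D,e,F,A], logical=[e,F,A,d,B,G,D]

Answer: e,F,A,d,B,G,D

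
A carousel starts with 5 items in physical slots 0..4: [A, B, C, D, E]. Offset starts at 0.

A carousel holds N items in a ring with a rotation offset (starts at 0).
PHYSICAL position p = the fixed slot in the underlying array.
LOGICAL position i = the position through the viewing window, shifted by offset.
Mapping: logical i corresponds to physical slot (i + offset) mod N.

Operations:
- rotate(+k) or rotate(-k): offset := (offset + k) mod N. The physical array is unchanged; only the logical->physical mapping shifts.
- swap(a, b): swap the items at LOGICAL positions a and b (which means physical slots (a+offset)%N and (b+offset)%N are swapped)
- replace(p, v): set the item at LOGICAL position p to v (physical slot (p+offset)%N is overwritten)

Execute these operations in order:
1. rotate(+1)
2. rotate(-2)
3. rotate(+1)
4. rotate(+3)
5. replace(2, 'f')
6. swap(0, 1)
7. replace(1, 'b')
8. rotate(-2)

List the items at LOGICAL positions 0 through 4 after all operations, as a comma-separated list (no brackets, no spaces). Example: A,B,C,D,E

After op 1 (rotate(+1)): offset=1, physical=[A,B,C,D,E], logical=[B,C,D,E,A]
After op 2 (rotate(-2)): offset=4, physical=[A,B,C,D,E], logical=[E,A,B,C,D]
After op 3 (rotate(+1)): offset=0, physical=[A,B,C,D,E], logical=[A,B,C,D,E]
After op 4 (rotate(+3)): offset=3, physical=[A,B,C,D,E], logical=[D,E,A,B,C]
After op 5 (replace(2, 'f')): offset=3, physical=[f,B,C,D,E], logical=[D,E,f,B,C]
After op 6 (swap(0, 1)): offset=3, physical=[f,B,C,E,D], logical=[E,D,f,B,C]
After op 7 (replace(1, 'b')): offset=3, physical=[f,B,C,E,b], logical=[E,b,f,B,C]
After op 8 (rotate(-2)): offset=1, physical=[f,B,C,E,b], logical=[B,C,E,b,f]

Answer: B,C,E,b,f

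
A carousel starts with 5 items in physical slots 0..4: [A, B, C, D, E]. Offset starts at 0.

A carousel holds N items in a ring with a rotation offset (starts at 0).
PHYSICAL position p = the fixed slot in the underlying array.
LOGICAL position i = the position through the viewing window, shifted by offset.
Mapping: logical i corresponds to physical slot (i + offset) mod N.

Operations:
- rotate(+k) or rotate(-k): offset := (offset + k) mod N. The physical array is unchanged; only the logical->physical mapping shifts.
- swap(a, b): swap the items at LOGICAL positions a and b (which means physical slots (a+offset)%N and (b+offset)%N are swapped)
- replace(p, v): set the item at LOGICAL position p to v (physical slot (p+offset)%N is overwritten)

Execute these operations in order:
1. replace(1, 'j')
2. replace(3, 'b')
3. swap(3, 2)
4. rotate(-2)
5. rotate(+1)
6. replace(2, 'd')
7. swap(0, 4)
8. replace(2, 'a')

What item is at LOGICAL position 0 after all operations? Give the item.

Answer: C

Derivation:
After op 1 (replace(1, 'j')): offset=0, physical=[A,j,C,D,E], logical=[A,j,C,D,E]
After op 2 (replace(3, 'b')): offset=0, physical=[A,j,C,b,E], logical=[A,j,C,b,E]
After op 3 (swap(3, 2)): offset=0, physical=[A,j,b,C,E], logical=[A,j,b,C,E]
After op 4 (rotate(-2)): offset=3, physical=[A,j,b,C,E], logical=[C,E,A,j,b]
After op 5 (rotate(+1)): offset=4, physical=[A,j,b,C,E], logical=[E,A,j,b,C]
After op 6 (replace(2, 'd')): offset=4, physical=[A,d,b,C,E], logical=[E,A,d,b,C]
After op 7 (swap(0, 4)): offset=4, physical=[A,d,b,E,C], logical=[C,A,d,b,E]
After op 8 (replace(2, 'a')): offset=4, physical=[A,a,b,E,C], logical=[C,A,a,b,E]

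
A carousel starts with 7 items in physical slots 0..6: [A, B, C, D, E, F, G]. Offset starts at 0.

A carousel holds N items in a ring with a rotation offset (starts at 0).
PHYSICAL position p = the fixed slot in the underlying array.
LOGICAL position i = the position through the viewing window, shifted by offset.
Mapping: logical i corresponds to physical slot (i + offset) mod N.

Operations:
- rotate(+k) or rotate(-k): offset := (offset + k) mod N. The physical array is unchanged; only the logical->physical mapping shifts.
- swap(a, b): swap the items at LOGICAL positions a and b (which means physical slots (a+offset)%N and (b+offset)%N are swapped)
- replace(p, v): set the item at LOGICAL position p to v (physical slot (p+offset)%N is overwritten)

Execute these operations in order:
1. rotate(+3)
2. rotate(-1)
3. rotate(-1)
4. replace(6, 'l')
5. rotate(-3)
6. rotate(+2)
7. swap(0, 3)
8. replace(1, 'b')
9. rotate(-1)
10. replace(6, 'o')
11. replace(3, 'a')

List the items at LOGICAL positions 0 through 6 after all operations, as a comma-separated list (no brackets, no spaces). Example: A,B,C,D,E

Answer: G,D,b,a,l,E,o

Derivation:
After op 1 (rotate(+3)): offset=3, physical=[A,B,C,D,E,F,G], logical=[D,E,F,G,A,B,C]
After op 2 (rotate(-1)): offset=2, physical=[A,B,C,D,E,F,G], logical=[C,D,E,F,G,A,B]
After op 3 (rotate(-1)): offset=1, physical=[A,B,C,D,E,F,G], logical=[B,C,D,E,F,G,A]
After op 4 (replace(6, 'l')): offset=1, physical=[l,B,C,D,E,F,G], logical=[B,C,D,E,F,G,l]
After op 5 (rotate(-3)): offset=5, physical=[l,B,C,D,E,F,G], logical=[F,G,l,B,C,D,E]
After op 6 (rotate(+2)): offset=0, physical=[l,B,C,D,E,F,G], logical=[l,B,C,D,E,F,G]
After op 7 (swap(0, 3)): offset=0, physical=[D,B,C,l,E,F,G], logical=[D,B,C,l,E,F,G]
After op 8 (replace(1, 'b')): offset=0, physical=[D,b,C,l,E,F,G], logical=[D,b,C,l,E,F,G]
After op 9 (rotate(-1)): offset=6, physical=[D,b,C,l,E,F,G], logical=[G,D,b,C,l,E,F]
After op 10 (replace(6, 'o')): offset=6, physical=[D,b,C,l,E,o,G], logical=[G,D,b,C,l,E,o]
After op 11 (replace(3, 'a')): offset=6, physical=[D,b,a,l,E,o,G], logical=[G,D,b,a,l,E,o]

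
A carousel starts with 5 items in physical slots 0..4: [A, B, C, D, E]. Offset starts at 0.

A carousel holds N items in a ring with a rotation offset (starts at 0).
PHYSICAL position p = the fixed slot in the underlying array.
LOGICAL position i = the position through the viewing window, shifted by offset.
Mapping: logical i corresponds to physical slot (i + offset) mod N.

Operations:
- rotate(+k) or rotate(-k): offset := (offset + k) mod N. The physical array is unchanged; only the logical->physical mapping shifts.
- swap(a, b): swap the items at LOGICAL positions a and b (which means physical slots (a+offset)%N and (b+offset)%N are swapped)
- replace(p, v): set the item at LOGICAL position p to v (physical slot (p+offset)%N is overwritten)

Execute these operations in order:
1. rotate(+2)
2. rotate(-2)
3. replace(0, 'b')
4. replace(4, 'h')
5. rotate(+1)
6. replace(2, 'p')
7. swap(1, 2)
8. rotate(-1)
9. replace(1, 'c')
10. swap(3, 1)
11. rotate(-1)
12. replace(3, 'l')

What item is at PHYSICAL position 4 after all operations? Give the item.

Answer: h

Derivation:
After op 1 (rotate(+2)): offset=2, physical=[A,B,C,D,E], logical=[C,D,E,A,B]
After op 2 (rotate(-2)): offset=0, physical=[A,B,C,D,E], logical=[A,B,C,D,E]
After op 3 (replace(0, 'b')): offset=0, physical=[b,B,C,D,E], logical=[b,B,C,D,E]
After op 4 (replace(4, 'h')): offset=0, physical=[b,B,C,D,h], logical=[b,B,C,D,h]
After op 5 (rotate(+1)): offset=1, physical=[b,B,C,D,h], logical=[B,C,D,h,b]
After op 6 (replace(2, 'p')): offset=1, physical=[b,B,C,p,h], logical=[B,C,p,h,b]
After op 7 (swap(1, 2)): offset=1, physical=[b,B,p,C,h], logical=[B,p,C,h,b]
After op 8 (rotate(-1)): offset=0, physical=[b,B,p,C,h], logical=[b,B,p,C,h]
After op 9 (replace(1, 'c')): offset=0, physical=[b,c,p,C,h], logical=[b,c,p,C,h]
After op 10 (swap(3, 1)): offset=0, physical=[b,C,p,c,h], logical=[b,C,p,c,h]
After op 11 (rotate(-1)): offset=4, physical=[b,C,p,c,h], logical=[h,b,C,p,c]
After op 12 (replace(3, 'l')): offset=4, physical=[b,C,l,c,h], logical=[h,b,C,l,c]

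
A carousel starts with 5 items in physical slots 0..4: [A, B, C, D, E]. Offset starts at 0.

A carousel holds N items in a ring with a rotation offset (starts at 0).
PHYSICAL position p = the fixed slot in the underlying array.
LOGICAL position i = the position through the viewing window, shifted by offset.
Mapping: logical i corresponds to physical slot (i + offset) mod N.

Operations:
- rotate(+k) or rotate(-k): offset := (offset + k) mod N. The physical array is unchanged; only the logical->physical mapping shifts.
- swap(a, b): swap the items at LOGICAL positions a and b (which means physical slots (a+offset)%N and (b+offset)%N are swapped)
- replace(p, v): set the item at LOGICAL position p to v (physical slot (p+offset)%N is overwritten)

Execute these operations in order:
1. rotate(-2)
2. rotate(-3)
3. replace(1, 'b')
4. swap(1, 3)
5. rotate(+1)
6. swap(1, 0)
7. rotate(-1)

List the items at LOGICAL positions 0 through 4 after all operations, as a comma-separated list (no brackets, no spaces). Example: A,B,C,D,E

After op 1 (rotate(-2)): offset=3, physical=[A,B,C,D,E], logical=[D,E,A,B,C]
After op 2 (rotate(-3)): offset=0, physical=[A,B,C,D,E], logical=[A,B,C,D,E]
After op 3 (replace(1, 'b')): offset=0, physical=[A,b,C,D,E], logical=[A,b,C,D,E]
After op 4 (swap(1, 3)): offset=0, physical=[A,D,C,b,E], logical=[A,D,C,b,E]
After op 5 (rotate(+1)): offset=1, physical=[A,D,C,b,E], logical=[D,C,b,E,A]
After op 6 (swap(1, 0)): offset=1, physical=[A,C,D,b,E], logical=[C,D,b,E,A]
After op 7 (rotate(-1)): offset=0, physical=[A,C,D,b,E], logical=[A,C,D,b,E]

Answer: A,C,D,b,E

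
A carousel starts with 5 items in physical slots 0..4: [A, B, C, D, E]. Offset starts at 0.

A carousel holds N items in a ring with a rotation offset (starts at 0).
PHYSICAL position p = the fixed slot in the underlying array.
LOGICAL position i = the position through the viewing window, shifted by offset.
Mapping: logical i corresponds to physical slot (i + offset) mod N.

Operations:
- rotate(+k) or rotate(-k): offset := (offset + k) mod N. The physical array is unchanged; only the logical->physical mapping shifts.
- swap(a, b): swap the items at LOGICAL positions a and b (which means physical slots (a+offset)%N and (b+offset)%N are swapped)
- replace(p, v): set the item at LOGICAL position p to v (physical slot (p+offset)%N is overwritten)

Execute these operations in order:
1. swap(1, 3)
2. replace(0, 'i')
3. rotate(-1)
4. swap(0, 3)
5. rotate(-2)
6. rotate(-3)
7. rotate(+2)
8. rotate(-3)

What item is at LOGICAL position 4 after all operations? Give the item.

After op 1 (swap(1, 3)): offset=0, physical=[A,D,C,B,E], logical=[A,D,C,B,E]
After op 2 (replace(0, 'i')): offset=0, physical=[i,D,C,B,E], logical=[i,D,C,B,E]
After op 3 (rotate(-1)): offset=4, physical=[i,D,C,B,E], logical=[E,i,D,C,B]
After op 4 (swap(0, 3)): offset=4, physical=[i,D,E,B,C], logical=[C,i,D,E,B]
After op 5 (rotate(-2)): offset=2, physical=[i,D,E,B,C], logical=[E,B,C,i,D]
After op 6 (rotate(-3)): offset=4, physical=[i,D,E,B,C], logical=[C,i,D,E,B]
After op 7 (rotate(+2)): offset=1, physical=[i,D,E,B,C], logical=[D,E,B,C,i]
After op 8 (rotate(-3)): offset=3, physical=[i,D,E,B,C], logical=[B,C,i,D,E]

Answer: E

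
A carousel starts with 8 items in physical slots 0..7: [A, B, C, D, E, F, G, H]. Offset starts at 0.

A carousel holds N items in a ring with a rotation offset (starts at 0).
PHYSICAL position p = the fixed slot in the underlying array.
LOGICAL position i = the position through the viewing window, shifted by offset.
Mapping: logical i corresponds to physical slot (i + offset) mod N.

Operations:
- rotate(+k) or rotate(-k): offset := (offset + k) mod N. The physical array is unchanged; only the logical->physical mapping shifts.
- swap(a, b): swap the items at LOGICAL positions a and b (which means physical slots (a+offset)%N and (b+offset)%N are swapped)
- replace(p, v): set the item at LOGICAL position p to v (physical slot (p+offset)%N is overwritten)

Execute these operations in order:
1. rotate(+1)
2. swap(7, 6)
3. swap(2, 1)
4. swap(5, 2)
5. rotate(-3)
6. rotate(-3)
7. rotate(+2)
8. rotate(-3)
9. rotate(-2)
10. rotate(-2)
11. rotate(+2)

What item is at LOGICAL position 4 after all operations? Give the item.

After op 1 (rotate(+1)): offset=1, physical=[A,B,C,D,E,F,G,H], logical=[B,C,D,E,F,G,H,A]
After op 2 (swap(7, 6)): offset=1, physical=[H,B,C,D,E,F,G,A], logical=[B,C,D,E,F,G,A,H]
After op 3 (swap(2, 1)): offset=1, physical=[H,B,D,C,E,F,G,A], logical=[B,D,C,E,F,G,A,H]
After op 4 (swap(5, 2)): offset=1, physical=[H,B,D,G,E,F,C,A], logical=[B,D,G,E,F,C,A,H]
After op 5 (rotate(-3)): offset=6, physical=[H,B,D,G,E,F,C,A], logical=[C,A,H,B,D,G,E,F]
After op 6 (rotate(-3)): offset=3, physical=[H,B,D,G,E,F,C,A], logical=[G,E,F,C,A,H,B,D]
After op 7 (rotate(+2)): offset=5, physical=[H,B,D,G,E,F,C,A], logical=[F,C,A,H,B,D,G,E]
After op 8 (rotate(-3)): offset=2, physical=[H,B,D,G,E,F,C,A], logical=[D,G,E,F,C,A,H,B]
After op 9 (rotate(-2)): offset=0, physical=[H,B,D,G,E,F,C,A], logical=[H,B,D,G,E,F,C,A]
After op 10 (rotate(-2)): offset=6, physical=[H,B,D,G,E,F,C,A], logical=[C,A,H,B,D,G,E,F]
After op 11 (rotate(+2)): offset=0, physical=[H,B,D,G,E,F,C,A], logical=[H,B,D,G,E,F,C,A]

Answer: E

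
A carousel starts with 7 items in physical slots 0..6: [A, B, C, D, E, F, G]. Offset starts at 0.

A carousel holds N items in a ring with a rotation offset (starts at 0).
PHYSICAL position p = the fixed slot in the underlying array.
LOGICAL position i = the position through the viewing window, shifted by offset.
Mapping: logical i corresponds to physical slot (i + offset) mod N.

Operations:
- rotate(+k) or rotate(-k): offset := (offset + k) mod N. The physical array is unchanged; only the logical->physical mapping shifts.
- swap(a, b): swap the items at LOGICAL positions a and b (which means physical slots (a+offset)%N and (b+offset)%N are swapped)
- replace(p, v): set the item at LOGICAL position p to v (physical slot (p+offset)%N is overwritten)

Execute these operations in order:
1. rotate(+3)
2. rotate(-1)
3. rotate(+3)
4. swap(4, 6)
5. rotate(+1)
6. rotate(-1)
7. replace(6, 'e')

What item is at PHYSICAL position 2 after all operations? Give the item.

Answer: E

Derivation:
After op 1 (rotate(+3)): offset=3, physical=[A,B,C,D,E,F,G], logical=[D,E,F,G,A,B,C]
After op 2 (rotate(-1)): offset=2, physical=[A,B,C,D,E,F,G], logical=[C,D,E,F,G,A,B]
After op 3 (rotate(+3)): offset=5, physical=[A,B,C,D,E,F,G], logical=[F,G,A,B,C,D,E]
After op 4 (swap(4, 6)): offset=5, physical=[A,B,E,D,C,F,G], logical=[F,G,A,B,E,D,C]
After op 5 (rotate(+1)): offset=6, physical=[A,B,E,D,C,F,G], logical=[G,A,B,E,D,C,F]
After op 6 (rotate(-1)): offset=5, physical=[A,B,E,D,C,F,G], logical=[F,G,A,B,E,D,C]
After op 7 (replace(6, 'e')): offset=5, physical=[A,B,E,D,e,F,G], logical=[F,G,A,B,E,D,e]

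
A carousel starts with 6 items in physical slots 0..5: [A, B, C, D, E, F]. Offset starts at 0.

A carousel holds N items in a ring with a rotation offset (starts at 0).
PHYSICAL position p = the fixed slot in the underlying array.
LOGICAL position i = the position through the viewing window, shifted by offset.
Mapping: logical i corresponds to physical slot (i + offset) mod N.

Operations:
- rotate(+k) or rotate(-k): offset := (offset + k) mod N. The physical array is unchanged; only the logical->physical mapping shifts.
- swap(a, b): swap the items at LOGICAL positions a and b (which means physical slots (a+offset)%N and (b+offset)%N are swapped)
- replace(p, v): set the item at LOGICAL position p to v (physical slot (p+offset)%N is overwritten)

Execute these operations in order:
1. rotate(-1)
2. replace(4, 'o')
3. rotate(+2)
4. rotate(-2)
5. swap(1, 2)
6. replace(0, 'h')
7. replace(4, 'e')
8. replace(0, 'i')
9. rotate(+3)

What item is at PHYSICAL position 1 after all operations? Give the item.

Answer: A

Derivation:
After op 1 (rotate(-1)): offset=5, physical=[A,B,C,D,E,F], logical=[F,A,B,C,D,E]
After op 2 (replace(4, 'o')): offset=5, physical=[A,B,C,o,E,F], logical=[F,A,B,C,o,E]
After op 3 (rotate(+2)): offset=1, physical=[A,B,C,o,E,F], logical=[B,C,o,E,F,A]
After op 4 (rotate(-2)): offset=5, physical=[A,B,C,o,E,F], logical=[F,A,B,C,o,E]
After op 5 (swap(1, 2)): offset=5, physical=[B,A,C,o,E,F], logical=[F,B,A,C,o,E]
After op 6 (replace(0, 'h')): offset=5, physical=[B,A,C,o,E,h], logical=[h,B,A,C,o,E]
After op 7 (replace(4, 'e')): offset=5, physical=[B,A,C,e,E,h], logical=[h,B,A,C,e,E]
After op 8 (replace(0, 'i')): offset=5, physical=[B,A,C,e,E,i], logical=[i,B,A,C,e,E]
After op 9 (rotate(+3)): offset=2, physical=[B,A,C,e,E,i], logical=[C,e,E,i,B,A]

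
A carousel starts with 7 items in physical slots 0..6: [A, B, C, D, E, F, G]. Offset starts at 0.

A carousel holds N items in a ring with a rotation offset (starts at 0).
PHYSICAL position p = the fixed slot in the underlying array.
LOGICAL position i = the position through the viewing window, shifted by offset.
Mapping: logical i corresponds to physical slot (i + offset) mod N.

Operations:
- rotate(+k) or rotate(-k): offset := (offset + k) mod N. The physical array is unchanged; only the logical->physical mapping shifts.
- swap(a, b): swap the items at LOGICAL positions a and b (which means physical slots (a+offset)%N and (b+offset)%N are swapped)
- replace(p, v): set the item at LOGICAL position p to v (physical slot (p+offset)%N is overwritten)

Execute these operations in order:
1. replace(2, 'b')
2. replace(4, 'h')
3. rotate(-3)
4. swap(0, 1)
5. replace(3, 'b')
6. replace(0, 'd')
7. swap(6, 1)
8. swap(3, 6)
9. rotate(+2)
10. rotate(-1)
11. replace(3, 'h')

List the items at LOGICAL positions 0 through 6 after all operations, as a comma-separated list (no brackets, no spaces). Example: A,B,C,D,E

Answer: D,G,h,h,b,b,d

Derivation:
After op 1 (replace(2, 'b')): offset=0, physical=[A,B,b,D,E,F,G], logical=[A,B,b,D,E,F,G]
After op 2 (replace(4, 'h')): offset=0, physical=[A,B,b,D,h,F,G], logical=[A,B,b,D,h,F,G]
After op 3 (rotate(-3)): offset=4, physical=[A,B,b,D,h,F,G], logical=[h,F,G,A,B,b,D]
After op 4 (swap(0, 1)): offset=4, physical=[A,B,b,D,F,h,G], logical=[F,h,G,A,B,b,D]
After op 5 (replace(3, 'b')): offset=4, physical=[b,B,b,D,F,h,G], logical=[F,h,G,b,B,b,D]
After op 6 (replace(0, 'd')): offset=4, physical=[b,B,b,D,d,h,G], logical=[d,h,G,b,B,b,D]
After op 7 (swap(6, 1)): offset=4, physical=[b,B,b,h,d,D,G], logical=[d,D,G,b,B,b,h]
After op 8 (swap(3, 6)): offset=4, physical=[h,B,b,b,d,D,G], logical=[d,D,G,h,B,b,b]
After op 9 (rotate(+2)): offset=6, physical=[h,B,b,b,d,D,G], logical=[G,h,B,b,b,d,D]
After op 10 (rotate(-1)): offset=5, physical=[h,B,b,b,d,D,G], logical=[D,G,h,B,b,b,d]
After op 11 (replace(3, 'h')): offset=5, physical=[h,h,b,b,d,D,G], logical=[D,G,h,h,b,b,d]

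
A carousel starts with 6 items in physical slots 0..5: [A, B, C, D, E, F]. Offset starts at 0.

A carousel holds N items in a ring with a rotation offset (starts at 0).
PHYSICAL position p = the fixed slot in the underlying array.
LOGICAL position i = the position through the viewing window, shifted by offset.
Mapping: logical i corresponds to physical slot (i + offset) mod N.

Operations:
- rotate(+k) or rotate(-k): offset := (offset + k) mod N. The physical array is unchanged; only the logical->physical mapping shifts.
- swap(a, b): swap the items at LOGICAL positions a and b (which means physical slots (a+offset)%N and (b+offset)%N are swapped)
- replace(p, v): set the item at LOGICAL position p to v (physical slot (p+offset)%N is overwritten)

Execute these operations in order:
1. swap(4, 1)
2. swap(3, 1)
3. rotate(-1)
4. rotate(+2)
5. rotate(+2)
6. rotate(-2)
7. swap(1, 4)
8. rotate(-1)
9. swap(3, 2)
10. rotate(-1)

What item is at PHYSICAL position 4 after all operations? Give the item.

Answer: B

Derivation:
After op 1 (swap(4, 1)): offset=0, physical=[A,E,C,D,B,F], logical=[A,E,C,D,B,F]
After op 2 (swap(3, 1)): offset=0, physical=[A,D,C,E,B,F], logical=[A,D,C,E,B,F]
After op 3 (rotate(-1)): offset=5, physical=[A,D,C,E,B,F], logical=[F,A,D,C,E,B]
After op 4 (rotate(+2)): offset=1, physical=[A,D,C,E,B,F], logical=[D,C,E,B,F,A]
After op 5 (rotate(+2)): offset=3, physical=[A,D,C,E,B,F], logical=[E,B,F,A,D,C]
After op 6 (rotate(-2)): offset=1, physical=[A,D,C,E,B,F], logical=[D,C,E,B,F,A]
After op 7 (swap(1, 4)): offset=1, physical=[A,D,F,E,B,C], logical=[D,F,E,B,C,A]
After op 8 (rotate(-1)): offset=0, physical=[A,D,F,E,B,C], logical=[A,D,F,E,B,C]
After op 9 (swap(3, 2)): offset=0, physical=[A,D,E,F,B,C], logical=[A,D,E,F,B,C]
After op 10 (rotate(-1)): offset=5, physical=[A,D,E,F,B,C], logical=[C,A,D,E,F,B]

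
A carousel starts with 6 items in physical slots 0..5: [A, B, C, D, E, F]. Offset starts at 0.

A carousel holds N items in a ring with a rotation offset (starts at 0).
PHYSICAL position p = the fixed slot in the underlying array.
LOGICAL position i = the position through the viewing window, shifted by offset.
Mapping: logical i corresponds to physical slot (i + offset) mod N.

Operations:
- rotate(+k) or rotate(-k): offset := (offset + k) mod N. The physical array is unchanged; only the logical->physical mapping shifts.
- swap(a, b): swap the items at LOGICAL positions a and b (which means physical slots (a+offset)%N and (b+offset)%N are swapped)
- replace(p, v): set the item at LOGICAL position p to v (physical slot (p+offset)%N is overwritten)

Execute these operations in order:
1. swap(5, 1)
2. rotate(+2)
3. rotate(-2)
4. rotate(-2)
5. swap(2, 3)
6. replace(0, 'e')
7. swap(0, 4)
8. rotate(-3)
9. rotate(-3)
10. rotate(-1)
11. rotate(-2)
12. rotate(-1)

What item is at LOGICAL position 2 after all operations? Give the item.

After op 1 (swap(5, 1)): offset=0, physical=[A,F,C,D,E,B], logical=[A,F,C,D,E,B]
After op 2 (rotate(+2)): offset=2, physical=[A,F,C,D,E,B], logical=[C,D,E,B,A,F]
After op 3 (rotate(-2)): offset=0, physical=[A,F,C,D,E,B], logical=[A,F,C,D,E,B]
After op 4 (rotate(-2)): offset=4, physical=[A,F,C,D,E,B], logical=[E,B,A,F,C,D]
After op 5 (swap(2, 3)): offset=4, physical=[F,A,C,D,E,B], logical=[E,B,F,A,C,D]
After op 6 (replace(0, 'e')): offset=4, physical=[F,A,C,D,e,B], logical=[e,B,F,A,C,D]
After op 7 (swap(0, 4)): offset=4, physical=[F,A,e,D,C,B], logical=[C,B,F,A,e,D]
After op 8 (rotate(-3)): offset=1, physical=[F,A,e,D,C,B], logical=[A,e,D,C,B,F]
After op 9 (rotate(-3)): offset=4, physical=[F,A,e,D,C,B], logical=[C,B,F,A,e,D]
After op 10 (rotate(-1)): offset=3, physical=[F,A,e,D,C,B], logical=[D,C,B,F,A,e]
After op 11 (rotate(-2)): offset=1, physical=[F,A,e,D,C,B], logical=[A,e,D,C,B,F]
After op 12 (rotate(-1)): offset=0, physical=[F,A,e,D,C,B], logical=[F,A,e,D,C,B]

Answer: e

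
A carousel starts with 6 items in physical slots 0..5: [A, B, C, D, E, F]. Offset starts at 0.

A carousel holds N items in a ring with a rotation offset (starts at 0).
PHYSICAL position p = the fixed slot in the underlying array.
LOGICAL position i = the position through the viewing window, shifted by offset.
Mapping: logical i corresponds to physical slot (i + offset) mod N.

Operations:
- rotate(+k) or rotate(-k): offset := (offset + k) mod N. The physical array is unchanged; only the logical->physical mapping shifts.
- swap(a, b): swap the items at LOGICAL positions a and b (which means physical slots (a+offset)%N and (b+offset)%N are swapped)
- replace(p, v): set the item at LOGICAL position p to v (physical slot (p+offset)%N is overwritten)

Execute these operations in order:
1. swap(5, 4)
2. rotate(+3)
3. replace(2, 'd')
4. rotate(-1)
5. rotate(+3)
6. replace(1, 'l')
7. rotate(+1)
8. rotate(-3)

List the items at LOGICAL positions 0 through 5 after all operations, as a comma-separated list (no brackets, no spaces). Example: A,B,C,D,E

After op 1 (swap(5, 4)): offset=0, physical=[A,B,C,D,F,E], logical=[A,B,C,D,F,E]
After op 2 (rotate(+3)): offset=3, physical=[A,B,C,D,F,E], logical=[D,F,E,A,B,C]
After op 3 (replace(2, 'd')): offset=3, physical=[A,B,C,D,F,d], logical=[D,F,d,A,B,C]
After op 4 (rotate(-1)): offset=2, physical=[A,B,C,D,F,d], logical=[C,D,F,d,A,B]
After op 5 (rotate(+3)): offset=5, physical=[A,B,C,D,F,d], logical=[d,A,B,C,D,F]
After op 6 (replace(1, 'l')): offset=5, physical=[l,B,C,D,F,d], logical=[d,l,B,C,D,F]
After op 7 (rotate(+1)): offset=0, physical=[l,B,C,D,F,d], logical=[l,B,C,D,F,d]
After op 8 (rotate(-3)): offset=3, physical=[l,B,C,D,F,d], logical=[D,F,d,l,B,C]

Answer: D,F,d,l,B,C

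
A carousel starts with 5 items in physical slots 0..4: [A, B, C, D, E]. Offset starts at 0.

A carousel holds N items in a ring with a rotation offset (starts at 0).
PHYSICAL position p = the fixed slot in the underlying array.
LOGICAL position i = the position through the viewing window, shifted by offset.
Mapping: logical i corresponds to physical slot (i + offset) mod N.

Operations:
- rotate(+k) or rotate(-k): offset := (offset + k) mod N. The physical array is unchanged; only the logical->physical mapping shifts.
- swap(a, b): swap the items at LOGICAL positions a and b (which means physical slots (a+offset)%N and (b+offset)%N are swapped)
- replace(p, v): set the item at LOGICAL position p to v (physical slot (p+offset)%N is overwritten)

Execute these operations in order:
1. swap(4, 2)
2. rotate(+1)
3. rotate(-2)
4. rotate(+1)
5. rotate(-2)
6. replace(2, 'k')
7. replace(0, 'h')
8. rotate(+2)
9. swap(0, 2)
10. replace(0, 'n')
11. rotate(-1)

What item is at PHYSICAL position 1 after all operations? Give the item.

Answer: B

Derivation:
After op 1 (swap(4, 2)): offset=0, physical=[A,B,E,D,C], logical=[A,B,E,D,C]
After op 2 (rotate(+1)): offset=1, physical=[A,B,E,D,C], logical=[B,E,D,C,A]
After op 3 (rotate(-2)): offset=4, physical=[A,B,E,D,C], logical=[C,A,B,E,D]
After op 4 (rotate(+1)): offset=0, physical=[A,B,E,D,C], logical=[A,B,E,D,C]
After op 5 (rotate(-2)): offset=3, physical=[A,B,E,D,C], logical=[D,C,A,B,E]
After op 6 (replace(2, 'k')): offset=3, physical=[k,B,E,D,C], logical=[D,C,k,B,E]
After op 7 (replace(0, 'h')): offset=3, physical=[k,B,E,h,C], logical=[h,C,k,B,E]
After op 8 (rotate(+2)): offset=0, physical=[k,B,E,h,C], logical=[k,B,E,h,C]
After op 9 (swap(0, 2)): offset=0, physical=[E,B,k,h,C], logical=[E,B,k,h,C]
After op 10 (replace(0, 'n')): offset=0, physical=[n,B,k,h,C], logical=[n,B,k,h,C]
After op 11 (rotate(-1)): offset=4, physical=[n,B,k,h,C], logical=[C,n,B,k,h]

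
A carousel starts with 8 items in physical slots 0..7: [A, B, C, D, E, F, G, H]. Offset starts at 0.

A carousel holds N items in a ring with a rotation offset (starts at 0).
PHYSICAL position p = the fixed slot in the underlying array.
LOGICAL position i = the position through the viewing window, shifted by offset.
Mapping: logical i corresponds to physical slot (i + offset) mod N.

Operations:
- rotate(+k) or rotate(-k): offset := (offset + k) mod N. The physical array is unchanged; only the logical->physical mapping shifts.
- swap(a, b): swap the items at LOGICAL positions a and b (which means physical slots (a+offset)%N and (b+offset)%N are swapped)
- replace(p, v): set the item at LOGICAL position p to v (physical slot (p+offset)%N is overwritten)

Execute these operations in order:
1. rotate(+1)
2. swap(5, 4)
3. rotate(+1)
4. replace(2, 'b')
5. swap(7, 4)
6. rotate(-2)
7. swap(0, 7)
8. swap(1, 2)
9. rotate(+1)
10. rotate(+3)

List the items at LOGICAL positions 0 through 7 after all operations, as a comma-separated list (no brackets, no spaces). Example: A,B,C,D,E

Answer: b,G,B,A,H,C,F,D

Derivation:
After op 1 (rotate(+1)): offset=1, physical=[A,B,C,D,E,F,G,H], logical=[B,C,D,E,F,G,H,A]
After op 2 (swap(5, 4)): offset=1, physical=[A,B,C,D,E,G,F,H], logical=[B,C,D,E,G,F,H,A]
After op 3 (rotate(+1)): offset=2, physical=[A,B,C,D,E,G,F,H], logical=[C,D,E,G,F,H,A,B]
After op 4 (replace(2, 'b')): offset=2, physical=[A,B,C,D,b,G,F,H], logical=[C,D,b,G,F,H,A,B]
After op 5 (swap(7, 4)): offset=2, physical=[A,F,C,D,b,G,B,H], logical=[C,D,b,G,B,H,A,F]
After op 6 (rotate(-2)): offset=0, physical=[A,F,C,D,b,G,B,H], logical=[A,F,C,D,b,G,B,H]
After op 7 (swap(0, 7)): offset=0, physical=[H,F,C,D,b,G,B,A], logical=[H,F,C,D,b,G,B,A]
After op 8 (swap(1, 2)): offset=0, physical=[H,C,F,D,b,G,B,A], logical=[H,C,F,D,b,G,B,A]
After op 9 (rotate(+1)): offset=1, physical=[H,C,F,D,b,G,B,A], logical=[C,F,D,b,G,B,A,H]
After op 10 (rotate(+3)): offset=4, physical=[H,C,F,D,b,G,B,A], logical=[b,G,B,A,H,C,F,D]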